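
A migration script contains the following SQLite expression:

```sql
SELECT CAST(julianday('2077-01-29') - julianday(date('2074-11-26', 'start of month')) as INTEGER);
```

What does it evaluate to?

`start of month` rewinds 2074-11-26 to 2074-11-01.
29 days remain in November 2074 after the 1st (30 − 1).
Full months from December 2074 through December 2076 contribute their day counts.
Then 29 days into January 2077.
Total: 29 + 31 + 31 + 28 + 31 + 30 + 31 + 30 + 31 + 31 + 30 + 31 + 30 + 31 + 31 + 29 + 31 + 30 + 31 + 30 + 31 + 31 + 30 + 31 + 30 + 31 + 29 = 820.

820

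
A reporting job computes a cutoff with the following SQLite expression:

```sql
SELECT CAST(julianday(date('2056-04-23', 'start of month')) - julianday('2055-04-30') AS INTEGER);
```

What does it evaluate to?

337

`start of month` rewinds 2056-04-23 to 2056-04-01.
0 days remain in April 2055 after the 30th (30 − 30).
Full months from May 2055 through March 2056 contribute their day counts.
Then 1 day into April 2056.
Total: 0 + 31 + 30 + 31 + 31 + 30 + 31 + 30 + 31 + 31 + 29 + 31 + 1 = 337.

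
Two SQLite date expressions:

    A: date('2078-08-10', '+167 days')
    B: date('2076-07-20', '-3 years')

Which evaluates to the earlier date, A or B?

A = 2079-01-24.
B = 2073-07-20.
B is earlier.

B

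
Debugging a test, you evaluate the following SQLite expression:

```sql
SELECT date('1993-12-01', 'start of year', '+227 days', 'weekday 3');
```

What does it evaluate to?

`start of year` rewinds 1993-12-01 to 1993-01-01.
Applying '+227 days' to 1993-01-01: counting 227 days forward gives 1993-08-16.
`weekday 3` advances to the next Wednesday; 1993-08-16 is a Monday, so it moves forward to 1993-08-18.

1993-08-18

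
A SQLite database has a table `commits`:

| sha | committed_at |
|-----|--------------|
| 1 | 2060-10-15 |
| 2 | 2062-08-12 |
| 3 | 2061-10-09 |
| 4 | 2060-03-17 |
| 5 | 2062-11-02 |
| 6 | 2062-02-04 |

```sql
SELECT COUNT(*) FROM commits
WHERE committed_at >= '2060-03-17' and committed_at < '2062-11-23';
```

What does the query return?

6

Rows in [2060-03-17, 2062-11-23): 2060-10-15, 2062-08-12, 2061-10-09, 2060-03-17, 2062-11-02, 2062-02-04 → 6 rows.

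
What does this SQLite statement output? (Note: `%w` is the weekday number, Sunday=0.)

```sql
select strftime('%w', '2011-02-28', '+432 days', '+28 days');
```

6

First apply '+432 days', '+28 days': 2011-02-28 → 2012-06-02.
2012-06-02 is a Saturday; with Sunday=0 that is 6.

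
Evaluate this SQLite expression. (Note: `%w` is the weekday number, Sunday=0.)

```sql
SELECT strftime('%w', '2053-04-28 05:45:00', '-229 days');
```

3

First apply '-229 days': 2053-04-28 05:45:00 → 2052-09-11 05:45:00.
2052-09-11 is a Wednesday; with Sunday=0 that is 3.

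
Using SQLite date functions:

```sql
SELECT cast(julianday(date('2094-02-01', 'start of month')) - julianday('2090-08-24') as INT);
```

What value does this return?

`start of month` rewinds 2094-02-01 to 2094-02-01.
7 days remain in August 2090 after the 24th (31 − 24).
Full months from September 2090 through January 2094 contribute their day counts.
Then 1 day into February 2094.
Total: 7 + 30 + 31 + 30 + 31 + 31 + 28 + 31 + 30 + 31 + 30 + 31 + 31 + 30 + 31 + 30 + 31 + 31 + 29 + 31 + 30 + 31 + 30 + 31 + 31 + 30 + 31 + 30 + 31 + 31 + 28 + 31 + 30 + 31 + 30 + 31 + 31 + 30 + 31 + 30 + 31 + 31 + 1 = 1257.

1257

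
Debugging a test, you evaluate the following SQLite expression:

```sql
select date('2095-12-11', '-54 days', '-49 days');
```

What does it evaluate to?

Applying '-54 days' to 2095-12-11: counting 54 days back gives 2095-10-18.
Applying '-49 days' to 2095-10-18: counting 49 days back gives 2095-08-30.

2095-08-30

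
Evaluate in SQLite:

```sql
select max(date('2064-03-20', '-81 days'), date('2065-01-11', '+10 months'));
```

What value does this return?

2065-11-11

date('2064-03-20', '-81 days') → 2063-12-30.
date('2065-01-11', '+10 months') → 2065-11-11.
Later of the two is 2065-11-11.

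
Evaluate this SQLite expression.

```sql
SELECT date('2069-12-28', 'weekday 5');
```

`weekday 5` advances to the next Friday; 2069-12-28 is a Saturday, so it moves forward to 2070-01-03.

2070-01-03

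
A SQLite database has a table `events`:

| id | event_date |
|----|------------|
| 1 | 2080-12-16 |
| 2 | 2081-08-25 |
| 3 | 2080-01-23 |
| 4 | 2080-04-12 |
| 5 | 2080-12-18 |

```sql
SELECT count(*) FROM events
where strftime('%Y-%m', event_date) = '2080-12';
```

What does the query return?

Rows with year-month 2080-12: 2080-12-16, 2080-12-18 → 2.

2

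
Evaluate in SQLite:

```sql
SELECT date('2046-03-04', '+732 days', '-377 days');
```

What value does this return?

Applying '+732 days' to 2046-03-04: counting 732 days forward gives 2048-03-05.
Applying '-377 days' to 2048-03-05: counting 377 days back gives 2047-02-22.

2047-02-22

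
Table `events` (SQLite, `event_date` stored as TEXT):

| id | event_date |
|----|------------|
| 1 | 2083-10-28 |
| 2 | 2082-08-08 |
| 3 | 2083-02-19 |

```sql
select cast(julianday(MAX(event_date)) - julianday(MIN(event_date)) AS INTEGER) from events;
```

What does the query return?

446

MIN = 2082-08-08, MAX = 2083-10-28.
23 days remain in August 2082 after the 8th (31 − 8).
Full months from September 2082 through September 2083 contribute their day counts.
Then 28 days into October 2083.
Total: 23 + 30 + 31 + 30 + 31 + 31 + 28 + 31 + 30 + 31 + 30 + 31 + 31 + 30 + 28 = 446.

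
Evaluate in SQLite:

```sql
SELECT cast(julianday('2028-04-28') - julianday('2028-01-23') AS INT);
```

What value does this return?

96

8 days remain in January 2028 after the 23rd (31 − 23).
February 2028: 29 days (leap year).
March 2028: 31 days.
Then 28 days into April 2028.
Total: 8 + 29 + 31 + 28 = 96.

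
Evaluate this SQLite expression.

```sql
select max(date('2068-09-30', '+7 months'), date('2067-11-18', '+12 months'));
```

date('2068-09-30', '+7 months') → 2069-04-30.
date('2067-11-18', '+12 months') → 2068-11-18.
Later of the two is 2069-04-30.

2069-04-30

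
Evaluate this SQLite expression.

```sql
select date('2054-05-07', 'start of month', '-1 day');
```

2054-04-30

`start of month` rewinds 2054-05-07 to 2054-05-01.
Going back 1 day from 2054-05-01 reaches 2054-04-30 (last day of April, 30 days).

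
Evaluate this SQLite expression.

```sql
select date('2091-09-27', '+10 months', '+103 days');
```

2092-11-07

Adding +10 months to 2091-09-27 gives 2092-07-27.
Applying '+103 days' to 2092-07-27: counting 103 days forward gives 2092-11-07.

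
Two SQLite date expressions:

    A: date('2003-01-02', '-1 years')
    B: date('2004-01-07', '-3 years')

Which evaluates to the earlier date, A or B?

B

A = 2002-01-02.
B = 2001-01-07.
B is earlier.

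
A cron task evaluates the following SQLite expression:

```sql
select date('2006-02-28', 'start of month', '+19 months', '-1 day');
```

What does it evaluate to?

2007-08-31

`start of month` rewinds 2006-02-28 to 2006-02-01.
Adding +19 months to 2006-02-01 gives 2007-09-01.
Going back 1 day from 2007-09-01 reaches 2007-08-31 (last day of August, 31 days).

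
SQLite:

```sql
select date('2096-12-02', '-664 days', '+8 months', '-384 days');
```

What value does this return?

Applying '-664 days' to 2096-12-02: counting 664 days back gives 2095-02-07.
Adding +8 months to 2095-02-07 gives 2095-10-07.
Applying '-384 days' to 2095-10-07: counting 384 days back gives 2094-09-18.

2094-09-18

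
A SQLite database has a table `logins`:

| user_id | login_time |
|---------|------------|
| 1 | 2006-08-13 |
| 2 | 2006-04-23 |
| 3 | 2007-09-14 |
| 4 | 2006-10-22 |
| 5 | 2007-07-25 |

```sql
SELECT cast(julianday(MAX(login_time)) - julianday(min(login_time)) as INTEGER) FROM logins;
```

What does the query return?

MIN = 2006-04-23, MAX = 2007-09-14.
7 days remain in April 2006 after the 23rd (30 − 23).
Full months from May 2006 through August 2007 contribute their day counts.
Then 14 days into September 2007.
Total: 7 + 31 + 30 + 31 + 31 + 30 + 31 + 30 + 31 + 31 + 28 + 31 + 30 + 31 + 30 + 31 + 31 + 14 = 509.

509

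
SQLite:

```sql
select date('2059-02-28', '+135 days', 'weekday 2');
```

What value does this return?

Applying '+135 days' to 2059-02-28: counting 135 days forward gives 2059-07-13.
`weekday 2` advances to the next Tuesday; 2059-07-13 is a Sunday, so it moves forward to 2059-07-15.

2059-07-15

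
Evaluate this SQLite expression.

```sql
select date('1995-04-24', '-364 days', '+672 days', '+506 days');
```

1997-07-16

Applying '-364 days' to 1995-04-24: counting 364 days back gives 1994-04-25.
Applying '+672 days' to 1994-04-25: counting 672 days forward gives 1996-02-26.
Applying '+506 days' to 1996-02-26: counting 506 days forward gives 1997-07-16.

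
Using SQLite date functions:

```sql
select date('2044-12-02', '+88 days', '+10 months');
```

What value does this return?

2045-12-28

Applying '+88 days' to 2044-12-02: counting 88 days forward gives 2045-02-28.
Adding +10 months to 2045-02-28 gives 2045-12-28.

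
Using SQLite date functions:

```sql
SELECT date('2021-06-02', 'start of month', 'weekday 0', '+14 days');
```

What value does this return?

`start of month` rewinds 2021-06-02 to 2021-06-01.
`weekday 0` advances to the next Sunday; 2021-06-01 is a Tuesday, so it moves forward to 2021-06-06.
Advancing 14 more days within June lands on 2021-06-20.

2021-06-20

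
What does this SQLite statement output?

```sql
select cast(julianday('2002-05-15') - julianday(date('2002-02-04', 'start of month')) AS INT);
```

`start of month` rewinds 2002-02-04 to 2002-02-01.
27 days remain in February 2002 after the 1st (28 − 1).
March 2002: 31 days.
April 2002: 30 days.
Then 15 days into May 2002.
Total: 27 + 31 + 30 + 15 = 103.

103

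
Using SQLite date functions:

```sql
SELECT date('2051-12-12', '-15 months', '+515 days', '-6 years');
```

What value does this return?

Adding -15 months to 2051-12-12 gives 2050-09-12.
Applying '+515 days' to 2050-09-12: counting 515 days forward gives 2052-02-09.
Adding -6 years to 2052-02-09 gives 2046-02-09.

2046-02-09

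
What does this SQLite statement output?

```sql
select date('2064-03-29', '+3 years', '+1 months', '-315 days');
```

Adding +3 years to 2064-03-29 gives 2067-03-29.
Adding +1 month to 2067-03-29 gives 2067-04-29.
Applying '-315 days' to 2067-04-29: counting 315 days back gives 2066-06-18.

2066-06-18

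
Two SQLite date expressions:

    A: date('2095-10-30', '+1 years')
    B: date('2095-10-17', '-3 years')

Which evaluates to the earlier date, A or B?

A = 2096-10-30.
B = 2092-10-17.
B is earlier.

B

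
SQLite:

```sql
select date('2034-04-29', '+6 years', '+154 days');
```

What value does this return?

Adding +6 years to 2034-04-29 gives 2040-04-29.
Applying '+154 days' to 2040-04-29: counting 154 days forward gives 2040-09-30.

2040-09-30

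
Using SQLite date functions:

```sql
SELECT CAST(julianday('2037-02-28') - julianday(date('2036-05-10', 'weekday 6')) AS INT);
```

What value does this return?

294

`weekday 6` advances to the next Saturday; 2036-05-10 is already a Saturday, so it stays at 2036-05-10.
21 days remain in May 2036 after the 10th (31 − 10).
Full months from June 2036 through January 2037 contribute their day counts.
Then 28 days into February 2037.
Total: 21 + 30 + 31 + 31 + 30 + 31 + 30 + 31 + 31 + 28 = 294.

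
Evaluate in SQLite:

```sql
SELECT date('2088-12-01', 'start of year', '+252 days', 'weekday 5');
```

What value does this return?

2088-09-10

`start of year` rewinds 2088-12-01 to 2088-01-01.
Applying '+252 days' to 2088-01-01: counting 252 days forward gives 2088-09-09.
`weekday 5` advances to the next Friday; 2088-09-09 is a Thursday, so it moves forward to 2088-09-10.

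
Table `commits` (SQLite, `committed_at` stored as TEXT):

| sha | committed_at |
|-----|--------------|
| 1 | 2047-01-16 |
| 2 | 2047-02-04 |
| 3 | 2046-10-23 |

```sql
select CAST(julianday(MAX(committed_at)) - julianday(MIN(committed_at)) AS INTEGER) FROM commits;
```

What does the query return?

104

MIN = 2046-10-23, MAX = 2047-02-04.
8 days remain in October 2046 after the 23rd (31 − 23).
November 2046: 30 days.
December 2046: 31 days.
January 2047: 31 days.
Then 4 days into February 2047.
Total: 8 + 30 + 31 + 31 + 4 = 104.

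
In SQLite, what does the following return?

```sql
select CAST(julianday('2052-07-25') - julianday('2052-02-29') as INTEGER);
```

0 days remain in February 2052 after the 29th (29 − 29).
March 2052: 31 days.
April 2052: 30 days.
May 2052: 31 days.
June 2052: 30 days.
Then 25 days into July 2052.
Total: 0 + 31 + 30 + 31 + 30 + 25 = 147.

147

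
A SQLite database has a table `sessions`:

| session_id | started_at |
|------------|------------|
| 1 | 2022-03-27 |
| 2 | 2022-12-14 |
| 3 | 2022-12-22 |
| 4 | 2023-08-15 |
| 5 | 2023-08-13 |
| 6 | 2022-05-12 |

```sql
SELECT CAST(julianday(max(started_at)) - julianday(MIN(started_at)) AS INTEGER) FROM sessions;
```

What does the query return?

MIN = 2022-03-27, MAX = 2023-08-15.
4 days remain in March 2022 after the 27th (31 − 27).
Full months from April 2022 through July 2023 contribute their day counts.
Then 15 days into August 2023.
Total: 4 + 30 + 31 + 30 + 31 + 31 + 30 + 31 + 30 + 31 + 31 + 28 + 31 + 30 + 31 + 30 + 31 + 15 = 506.

506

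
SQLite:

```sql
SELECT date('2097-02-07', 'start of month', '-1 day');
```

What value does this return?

2097-01-31

`start of month` rewinds 2097-02-07 to 2097-02-01.
Going back 1 day from 2097-02-01 reaches 2097-01-31 (last day of January, 31 days).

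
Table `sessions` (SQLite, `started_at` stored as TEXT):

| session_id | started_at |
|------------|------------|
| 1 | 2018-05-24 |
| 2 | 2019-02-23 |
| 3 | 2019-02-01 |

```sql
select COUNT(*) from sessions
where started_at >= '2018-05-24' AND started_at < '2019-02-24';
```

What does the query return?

3

Rows in [2018-05-24, 2019-02-24): 2018-05-24, 2019-02-23, 2019-02-01 → 3 rows.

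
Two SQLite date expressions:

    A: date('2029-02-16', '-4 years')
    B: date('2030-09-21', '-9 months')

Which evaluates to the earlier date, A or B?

A = 2025-02-16.
B = 2029-12-21.
A is earlier.

A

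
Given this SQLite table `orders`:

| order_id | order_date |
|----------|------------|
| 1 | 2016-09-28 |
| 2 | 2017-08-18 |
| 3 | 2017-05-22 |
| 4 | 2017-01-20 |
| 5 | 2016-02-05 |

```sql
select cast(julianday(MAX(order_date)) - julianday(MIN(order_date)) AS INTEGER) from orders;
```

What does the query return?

MIN = 2016-02-05, MAX = 2017-08-18.
24 days remain in February 2016 after the 5th (29 − 5).
Full months from March 2016 through July 2017 contribute their day counts.
Then 18 days into August 2017.
Total: 24 + 31 + 30 + 31 + 30 + 31 + 31 + 30 + 31 + 30 + 31 + 31 + 28 + 31 + 30 + 31 + 30 + 31 + 18 = 560.

560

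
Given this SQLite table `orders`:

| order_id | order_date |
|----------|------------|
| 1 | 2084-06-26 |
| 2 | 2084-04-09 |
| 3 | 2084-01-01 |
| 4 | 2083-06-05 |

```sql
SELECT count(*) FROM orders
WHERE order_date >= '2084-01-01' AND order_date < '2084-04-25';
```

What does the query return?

Rows in [2084-01-01, 2084-04-25): 2084-04-09, 2084-01-01 → 2 rows.

2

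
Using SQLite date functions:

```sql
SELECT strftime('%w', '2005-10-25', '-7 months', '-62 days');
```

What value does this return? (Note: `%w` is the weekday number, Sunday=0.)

6

First apply '-7 months', '-62 days': 2005-10-25 → 2005-01-22.
2005-01-22 is a Saturday; with Sunday=0 that is 6.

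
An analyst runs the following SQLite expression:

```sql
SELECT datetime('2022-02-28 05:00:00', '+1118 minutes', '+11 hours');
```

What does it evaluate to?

1118 minutes = 18h 38m; +1118 minutes from 2022-02-28 05:00:00 is 2022-02-28 23:38:00.
+11 hours from 2022-02-28 23:38:00 is 2022-03-01 10:38:00 (crosses midnight).

2022-03-01 10:38:00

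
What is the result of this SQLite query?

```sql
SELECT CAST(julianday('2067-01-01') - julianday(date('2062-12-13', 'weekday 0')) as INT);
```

`weekday 0` advances to the next Sunday; 2062-12-13 is a Wednesday, so it moves forward to 2062-12-17.
14 days remain in December 2062 after the 17th (31 − 17).
Full months from January 2063 through December 2066 contribute their day counts.
Then 1 day into January 2067.
Total: 14 + 31 + 28 + 31 + 30 + 31 + 30 + 31 + 31 + 30 + 31 + 30 + 31 + 31 + 29 + 31 + 30 + 31 + 30 + 31 + 31 + 30 + 31 + 30 + 31 + 31 + 28 + 31 + 30 + 31 + 30 + 31 + 31 + 30 + 31 + 30 + 31 + 31 + 28 + 31 + 30 + 31 + 30 + 31 + 31 + 30 + 31 + 30 + 31 + 1 = 1476.

1476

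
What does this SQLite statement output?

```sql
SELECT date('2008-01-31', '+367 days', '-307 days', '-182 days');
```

Applying '+367 days' to 2008-01-31: counting 367 days forward gives 2009-02-01.
Applying '-307 days' to 2009-02-01: counting 307 days back gives 2008-03-31.
Applying '-182 days' to 2008-03-31: counting 182 days back gives 2007-10-01.

2007-10-01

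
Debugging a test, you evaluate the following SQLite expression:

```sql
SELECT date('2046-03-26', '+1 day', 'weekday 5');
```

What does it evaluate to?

Advancing 1 more day within March lands on 2046-03-27.
`weekday 5` advances to the next Friday; 2046-03-27 is a Tuesday, so it moves forward to 2046-03-30.

2046-03-30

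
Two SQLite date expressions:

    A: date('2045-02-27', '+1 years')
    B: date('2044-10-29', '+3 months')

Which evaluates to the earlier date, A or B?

A = 2046-02-27.
B = 2045-01-29.
B is earlier.

B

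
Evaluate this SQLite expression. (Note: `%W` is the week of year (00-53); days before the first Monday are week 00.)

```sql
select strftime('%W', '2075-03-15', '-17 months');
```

First apply '-17 months': 2075-03-15 → 2073-10-15.
2073-10-15 is a Sunday. SQLite's %W counts Mondays since the year started; the result is 41.

41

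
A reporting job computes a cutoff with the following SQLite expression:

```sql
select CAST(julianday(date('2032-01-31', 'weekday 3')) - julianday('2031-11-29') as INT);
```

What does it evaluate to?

`weekday 3` advances to the next Wednesday; 2032-01-31 is a Saturday, so it moves forward to 2032-02-04.
1 day remains in November 2031 after the 29th (30 − 29).
December 2031: 31 days.
January 2032: 31 days.
Then 4 days into February 2032.
Total: 1 + 31 + 31 + 4 = 67.

67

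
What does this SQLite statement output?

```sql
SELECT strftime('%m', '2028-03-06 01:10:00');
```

03

`%m` extracts the 2-digit month (01-12): 03.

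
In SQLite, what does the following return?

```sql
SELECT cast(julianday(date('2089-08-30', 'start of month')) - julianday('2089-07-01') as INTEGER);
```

`start of month` rewinds 2089-08-30 to 2089-08-01.
30 days remain in July 2089 after the 1st (31 − 1).
Then 1 day into August 2089.
Total: 30 + 1 = 31.

31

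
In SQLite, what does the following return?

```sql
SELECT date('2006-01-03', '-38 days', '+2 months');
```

2006-01-26

Going back 3 days from 2006-01-03 reaches 2005-12-31 (last day of December, 31 days).
Going back 31 days from 2005-12-31 reaches 2005-11-30 (last day of November, 30 days).
Going back 4 days within November lands on 2005-11-26.
Adding +2 months to 2005-11-26 gives 2006-01-26.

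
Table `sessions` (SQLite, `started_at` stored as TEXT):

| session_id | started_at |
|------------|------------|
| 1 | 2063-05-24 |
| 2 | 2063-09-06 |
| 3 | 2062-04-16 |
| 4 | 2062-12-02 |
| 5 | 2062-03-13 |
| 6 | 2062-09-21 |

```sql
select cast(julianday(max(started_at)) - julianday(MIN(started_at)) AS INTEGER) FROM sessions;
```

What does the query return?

542

MIN = 2062-03-13, MAX = 2063-09-06.
18 days remain in March 2062 after the 13th (31 − 13).
Full months from April 2062 through August 2063 contribute their day counts.
Then 6 days into September 2063.
Total: 18 + 30 + 31 + 30 + 31 + 31 + 30 + 31 + 30 + 31 + 31 + 28 + 31 + 30 + 31 + 30 + 31 + 31 + 6 = 542.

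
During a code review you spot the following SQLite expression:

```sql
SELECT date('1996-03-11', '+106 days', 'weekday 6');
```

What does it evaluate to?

Applying '+106 days' to 1996-03-11: counting 106 days forward gives 1996-06-25.
`weekday 6` advances to the next Saturday; 1996-06-25 is a Tuesday, so it moves forward to 1996-06-29.

1996-06-29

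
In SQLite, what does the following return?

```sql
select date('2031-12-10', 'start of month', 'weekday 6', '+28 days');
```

`start of month` rewinds 2031-12-10 to 2031-12-01.
`weekday 6` advances to the next Saturday; 2031-12-01 is a Monday, so it moves forward to 2031-12-06.
December 2031 has 31 days; 25 remain after the 6th, so 26 days reach 2032-01-01.
Advancing 2 more days within January lands on 2032-01-03.

2032-01-03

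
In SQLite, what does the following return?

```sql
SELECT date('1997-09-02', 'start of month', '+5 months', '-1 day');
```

1998-01-31

`start of month` rewinds 1997-09-02 to 1997-09-01.
Adding +5 months to 1997-09-01 gives 1998-02-01.
Going back 1 day from 1998-02-01 reaches 1998-01-31 (last day of January, 31 days).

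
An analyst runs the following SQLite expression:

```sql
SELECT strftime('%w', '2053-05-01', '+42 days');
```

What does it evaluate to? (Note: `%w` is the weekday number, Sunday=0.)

First apply '+42 days': 2053-05-01 → 2053-06-12.
2053-06-12 is a Thursday; with Sunday=0 that is 4.

4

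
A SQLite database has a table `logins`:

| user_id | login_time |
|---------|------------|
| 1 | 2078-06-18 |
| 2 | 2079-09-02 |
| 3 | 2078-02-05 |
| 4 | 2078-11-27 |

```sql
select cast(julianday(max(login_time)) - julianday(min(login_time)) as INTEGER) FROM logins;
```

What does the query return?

574

MIN = 2078-02-05, MAX = 2079-09-02.
23 days remain in February 2078 after the 5th (28 − 5).
Full months from March 2078 through August 2079 contribute their day counts.
Then 2 days into September 2079.
Total: 23 + 31 + 30 + 31 + 30 + 31 + 31 + 30 + 31 + 30 + 31 + 31 + 28 + 31 + 30 + 31 + 30 + 31 + 31 + 2 = 574.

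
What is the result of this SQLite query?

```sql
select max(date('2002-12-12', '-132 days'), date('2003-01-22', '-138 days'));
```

date('2002-12-12', '-132 days') → 2002-08-02.
date('2003-01-22', '-138 days') → 2002-09-06.
Later of the two is 2002-09-06.

2002-09-06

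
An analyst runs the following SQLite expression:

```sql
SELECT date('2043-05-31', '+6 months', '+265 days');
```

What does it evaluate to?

2044-08-22

Adding +6 months to 2043-05-31 targets 2043-11-31. November 2043 has only 30 days, so SQLite normalizes the 1-day overflow forward to 2043-12-01.
Applying '+265 days' to 2043-12-01: counting 265 days forward gives 2044-08-22.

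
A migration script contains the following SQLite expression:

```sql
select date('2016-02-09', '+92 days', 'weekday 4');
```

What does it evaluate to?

Applying '+92 days' to 2016-02-09: counting 92 days forward gives 2016-05-11.
`weekday 4` advances to the next Thursday; 2016-05-11 is a Wednesday, so it moves forward to 2016-05-12.

2016-05-12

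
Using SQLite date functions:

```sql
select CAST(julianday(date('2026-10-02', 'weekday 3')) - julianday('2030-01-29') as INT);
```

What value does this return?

`weekday 3` advances to the next Wednesday; 2026-10-02 is a Friday, so it moves forward to 2026-10-07.
24 days remain in October 2026 after the 7th (31 − 7).
Full months from November 2026 through December 2029 contribute their day counts.
Then 29 days into January 2030.
Total: 24 + 30 + 31 + 31 + 28 + 31 + 30 + 31 + 30 + 31 + 31 + 30 + 31 + 30 + 31 + 31 + 29 + 31 + 30 + 31 + 30 + 31 + 31 + 30 + 31 + 30 + 31 + 31 + 28 + 31 + 30 + 31 + 30 + 31 + 31 + 30 + 31 + 30 + 31 + 29 = 1210.
The subtraction is earlier − later, so the result is −1210 → -1210.

-1210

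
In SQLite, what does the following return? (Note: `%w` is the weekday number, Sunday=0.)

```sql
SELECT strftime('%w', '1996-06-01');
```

1996-06-01 is a Saturday; with Sunday=0 that is 6.

6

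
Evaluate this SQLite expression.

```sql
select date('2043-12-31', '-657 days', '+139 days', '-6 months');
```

Applying '-657 days' to 2043-12-31: counting 657 days back gives 2042-03-14.
Applying '+139 days' to 2042-03-14: counting 139 days forward gives 2042-07-31.
Adding -6 months to 2042-07-31 gives 2042-01-31.

2042-01-31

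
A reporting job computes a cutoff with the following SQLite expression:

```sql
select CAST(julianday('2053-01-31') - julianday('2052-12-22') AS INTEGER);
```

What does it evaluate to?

9 days remain in December 2052 after the 22nd (31 − 22).
Then 31 days into January 2053.
Total: 9 + 31 = 40.

40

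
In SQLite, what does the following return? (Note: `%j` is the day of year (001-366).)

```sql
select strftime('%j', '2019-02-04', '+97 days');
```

132

First apply '+97 days': 2019-02-04 → 2019-05-12.
Day-of-year for 2019-05-12: days since 2019-01-01 inclusive = 132, zero-padded to 132.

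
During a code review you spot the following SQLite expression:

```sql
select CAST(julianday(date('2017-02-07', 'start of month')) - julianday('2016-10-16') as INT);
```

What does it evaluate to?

108

`start of month` rewinds 2017-02-07 to 2017-02-01.
15 days remain in October 2016 after the 16th (31 − 16).
November 2016: 30 days.
December 2016: 31 days.
January 2017: 31 days.
Then 1 day into February 2017.
Total: 15 + 30 + 31 + 31 + 1 = 108.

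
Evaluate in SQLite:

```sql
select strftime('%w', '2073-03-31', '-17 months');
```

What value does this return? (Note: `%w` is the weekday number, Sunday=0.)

First apply '-17 months': 2073-03-31 → 2071-10-31.
2071-10-31 is a Saturday; with Sunday=0 that is 6.

6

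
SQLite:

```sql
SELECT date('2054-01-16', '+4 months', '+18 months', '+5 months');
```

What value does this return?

Adding +4 months to 2054-01-16 gives 2054-05-16.
Adding +18 months to 2054-05-16 gives 2055-11-16.
Adding +5 months to 2055-11-16 gives 2056-04-16.

2056-04-16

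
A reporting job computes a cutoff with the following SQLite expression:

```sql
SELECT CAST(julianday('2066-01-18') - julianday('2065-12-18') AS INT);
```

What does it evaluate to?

13 days remain in December 2065 after the 18th (31 − 18).
Then 18 days into January 2066.
Total: 13 + 18 = 31.

31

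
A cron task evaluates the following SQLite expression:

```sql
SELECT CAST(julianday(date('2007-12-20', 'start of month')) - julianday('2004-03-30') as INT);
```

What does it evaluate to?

`start of month` rewinds 2007-12-20 to 2007-12-01.
1 day remains in March 2004 after the 30th (31 − 30).
Full months from April 2004 through November 2007 contribute their day counts.
Then 1 day into December 2007.
Total: 1 + 30 + 31 + 30 + 31 + 31 + 30 + 31 + 30 + 31 + 31 + 28 + 31 + 30 + 31 + 30 + 31 + 31 + 30 + 31 + 30 + 31 + 31 + 28 + 31 + 30 + 31 + 30 + 31 + 31 + 30 + 31 + 30 + 31 + 31 + 28 + 31 + 30 + 31 + 30 + 31 + 31 + 30 + 31 + 30 + 1 = 1341.

1341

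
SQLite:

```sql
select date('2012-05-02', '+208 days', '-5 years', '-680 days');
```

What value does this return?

2006-01-15

Applying '+208 days' to 2012-05-02: counting 208 days forward gives 2012-11-26.
Adding -5 years to 2012-11-26 gives 2007-11-26.
Applying '-680 days' to 2007-11-26: counting 680 days back gives 2006-01-15.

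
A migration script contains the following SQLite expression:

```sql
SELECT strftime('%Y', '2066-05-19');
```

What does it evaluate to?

`%Y` extracts the 4-digit year: 2066.

2066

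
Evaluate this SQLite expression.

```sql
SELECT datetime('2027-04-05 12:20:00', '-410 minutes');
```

410 minutes = 6h 50m; -410 minutes from 2027-04-05 12:20:00 is 2027-04-05 05:30:00.

2027-04-05 05:30:00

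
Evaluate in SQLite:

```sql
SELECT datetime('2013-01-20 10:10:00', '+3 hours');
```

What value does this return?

+3 hours from 2013-01-20 10:10:00 is 2013-01-20 13:10:00.

2013-01-20 13:10:00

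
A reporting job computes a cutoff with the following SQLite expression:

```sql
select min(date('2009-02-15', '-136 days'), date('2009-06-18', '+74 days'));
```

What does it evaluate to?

2008-10-02

date('2009-02-15', '-136 days') → 2008-10-02.
date('2009-06-18', '+74 days') → 2009-08-31.
Earlier of the two is 2008-10-02.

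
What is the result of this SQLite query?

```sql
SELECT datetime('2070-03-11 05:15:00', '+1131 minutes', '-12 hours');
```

1131 minutes = 18h 51m; +1131 minutes from 2070-03-11 05:15:00 is 2070-03-12 00:06:00 (crosses midnight).
-12 hours from 2070-03-12 00:06:00 is 2070-03-11 12:06:00 (crosses midnight).

2070-03-11 12:06:00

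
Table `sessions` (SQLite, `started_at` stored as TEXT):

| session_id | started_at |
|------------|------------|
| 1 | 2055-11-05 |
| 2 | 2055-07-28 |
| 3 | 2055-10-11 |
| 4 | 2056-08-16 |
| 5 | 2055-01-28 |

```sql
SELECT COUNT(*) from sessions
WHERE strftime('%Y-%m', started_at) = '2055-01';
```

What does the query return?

Rows with year-month 2055-01: 2055-01-28 → 1.

1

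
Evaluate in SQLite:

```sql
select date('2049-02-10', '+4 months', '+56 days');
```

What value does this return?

2049-08-05

Adding +4 months to 2049-02-10 gives 2049-06-10.
Applying '+56 days' to 2049-06-10: counting 56 days forward gives 2049-08-05.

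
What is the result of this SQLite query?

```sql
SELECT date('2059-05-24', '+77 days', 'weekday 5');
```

Applying '+77 days' to 2059-05-24: counting 77 days forward gives 2059-08-09.
`weekday 5` advances to the next Friday; 2059-08-09 is a Saturday, so it moves forward to 2059-08-15.

2059-08-15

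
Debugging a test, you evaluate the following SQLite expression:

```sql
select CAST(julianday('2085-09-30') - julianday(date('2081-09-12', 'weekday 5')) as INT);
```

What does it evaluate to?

1479

`weekday 5` advances to the next Friday; 2081-09-12 is already a Friday, so it stays at 2081-09-12.
18 days remain in September 2081 after the 12th (30 − 12).
Full months from October 2081 through August 2085 contribute their day counts.
Then 30 days into September 2085.
Total: 18 + 31 + 30 + 31 + 31 + 28 + 31 + 30 + 31 + 30 + 31 + 31 + 30 + 31 + 30 + 31 + 31 + 28 + 31 + 30 + 31 + 30 + 31 + 31 + 30 + 31 + 30 + 31 + 31 + 29 + 31 + 30 + 31 + 30 + 31 + 31 + 30 + 31 + 30 + 31 + 31 + 28 + 31 + 30 + 31 + 30 + 31 + 31 + 30 = 1479.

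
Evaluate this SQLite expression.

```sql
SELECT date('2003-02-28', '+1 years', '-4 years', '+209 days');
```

2000-09-24

Adding +1 year to 2003-02-28 gives 2004-02-28.
Adding -4 years to 2004-02-28 gives 2000-02-28.
Applying '+209 days' to 2000-02-28: counting 209 days forward gives 2000-09-24.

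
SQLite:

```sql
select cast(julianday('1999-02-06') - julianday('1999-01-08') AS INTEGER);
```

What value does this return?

29

23 days remain in January 1999 after the 8th (31 − 8).
Then 6 days into February 1999.
Total: 23 + 6 = 29.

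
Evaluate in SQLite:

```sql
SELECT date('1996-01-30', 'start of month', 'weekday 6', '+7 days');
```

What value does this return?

1996-01-13

`start of month` rewinds 1996-01-30 to 1996-01-01.
`weekday 6` advances to the next Saturday; 1996-01-01 is a Monday, so it moves forward to 1996-01-06.
Advancing 7 more days within January lands on 1996-01-13.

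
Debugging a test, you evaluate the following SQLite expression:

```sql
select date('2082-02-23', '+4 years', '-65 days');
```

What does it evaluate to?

2085-12-20

Adding +4 years to 2082-02-23 gives 2086-02-23.
Applying '-65 days' to 2086-02-23: counting 65 days back gives 2085-12-20.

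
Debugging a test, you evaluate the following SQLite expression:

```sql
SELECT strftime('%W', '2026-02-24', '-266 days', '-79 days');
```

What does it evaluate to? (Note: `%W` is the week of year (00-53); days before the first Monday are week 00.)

First apply '-266 days', '-79 days': 2026-02-24 → 2025-03-16.
2025-03-16 is a Sunday. SQLite's %W counts Mondays since the year started; the result is 10.

10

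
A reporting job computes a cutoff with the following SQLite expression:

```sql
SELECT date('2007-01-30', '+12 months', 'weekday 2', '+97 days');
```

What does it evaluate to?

2008-05-12

Adding +12 months to 2007-01-30 gives 2008-01-30.
`weekday 2` advances to the next Tuesday; 2008-01-30 is a Wednesday, so it moves forward to 2008-02-05.
Applying '+97 days' to 2008-02-05: counting 97 days forward gives 2008-05-12.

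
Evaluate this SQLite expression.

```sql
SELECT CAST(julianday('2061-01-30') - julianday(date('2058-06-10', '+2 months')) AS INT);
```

Adding +2 months to 2058-06-10 gives 2058-08-10.
21 days remain in August 2058 after the 10th (31 − 10).
Full months from September 2058 through December 2060 contribute their day counts.
Then 30 days into January 2061.
Total: 21 + 30 + 31 + 30 + 31 + 31 + 28 + 31 + 30 + 31 + 30 + 31 + 31 + 30 + 31 + 30 + 31 + 31 + 29 + 31 + 30 + 31 + 30 + 31 + 31 + 30 + 31 + 30 + 31 + 30 = 904.

904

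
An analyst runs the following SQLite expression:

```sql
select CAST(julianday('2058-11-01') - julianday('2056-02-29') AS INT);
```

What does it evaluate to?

0 days remain in February 2056 after the 29th (29 − 29).
Full months from March 2056 through October 2058 contribute their day counts.
Then 1 day into November 2058.
Total: 0 + 31 + 30 + 31 + 30 + 31 + 31 + 30 + 31 + 30 + 31 + 31 + 28 + 31 + 30 + 31 + 30 + 31 + 31 + 30 + 31 + 30 + 31 + 31 + 28 + 31 + 30 + 31 + 30 + 31 + 31 + 30 + 31 + 1 = 976.

976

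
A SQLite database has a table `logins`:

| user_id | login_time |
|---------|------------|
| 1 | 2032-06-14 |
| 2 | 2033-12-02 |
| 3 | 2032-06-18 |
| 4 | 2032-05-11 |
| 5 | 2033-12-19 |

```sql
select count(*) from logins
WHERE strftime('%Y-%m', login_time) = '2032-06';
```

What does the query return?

2

Rows with year-month 2032-06: 2032-06-14, 2032-06-18 → 2.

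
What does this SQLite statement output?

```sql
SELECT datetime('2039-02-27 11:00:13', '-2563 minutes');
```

2039-02-25 16:17:13

2563 minutes = 42h 43m; -2563 minutes from 2039-02-27 11:00:13 is 2039-02-25 16:17:13 (crosses midnight).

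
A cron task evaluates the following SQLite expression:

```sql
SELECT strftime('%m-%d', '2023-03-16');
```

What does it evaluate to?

03-16

`%m-%d` extracts the month-day: 03-16.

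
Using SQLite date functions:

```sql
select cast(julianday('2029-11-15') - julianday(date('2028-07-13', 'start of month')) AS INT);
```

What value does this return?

`start of month` rewinds 2028-07-13 to 2028-07-01.
30 days remain in July 2028 after the 1st (31 − 1).
Full months from August 2028 through October 2029 contribute their day counts.
Then 15 days into November 2029.
Total: 30 + 31 + 30 + 31 + 30 + 31 + 31 + 28 + 31 + 30 + 31 + 30 + 31 + 31 + 30 + 31 + 15 = 502.

502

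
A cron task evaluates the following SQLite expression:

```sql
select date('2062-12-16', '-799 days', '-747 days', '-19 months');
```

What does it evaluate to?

Applying '-799 days' to 2062-12-16: counting 799 days back gives 2060-10-08.
Applying '-747 days' to 2060-10-08: counting 747 days back gives 2058-09-22.
Adding -19 months to 2058-09-22 gives 2057-02-22.

2057-02-22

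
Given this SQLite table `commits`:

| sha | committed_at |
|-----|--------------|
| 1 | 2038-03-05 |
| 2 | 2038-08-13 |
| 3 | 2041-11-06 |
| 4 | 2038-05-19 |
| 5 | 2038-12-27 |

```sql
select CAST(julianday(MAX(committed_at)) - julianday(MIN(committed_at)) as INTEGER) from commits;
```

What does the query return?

1342

MIN = 2038-03-05, MAX = 2041-11-06.
26 days remain in March 2038 after the 5th (31 − 5).
Full months from April 2038 through October 2041 contribute their day counts.
Then 6 days into November 2041.
Total: 26 + 30 + 31 + 30 + 31 + 31 + 30 + 31 + 30 + 31 + 31 + 28 + 31 + 30 + 31 + 30 + 31 + 31 + 30 + 31 + 30 + 31 + 31 + 29 + 31 + 30 + 31 + 30 + 31 + 31 + 30 + 31 + 30 + 31 + 31 + 28 + 31 + 30 + 31 + 30 + 31 + 31 + 30 + 31 + 6 = 1342.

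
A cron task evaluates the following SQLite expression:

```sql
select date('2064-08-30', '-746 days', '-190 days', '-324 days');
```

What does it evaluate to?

Applying '-746 days' to 2064-08-30: counting 746 days back gives 2062-08-15.
Applying '-190 days' to 2062-08-15: counting 190 days back gives 2062-02-06.
Applying '-324 days' to 2062-02-06: counting 324 days back gives 2061-03-19.

2061-03-19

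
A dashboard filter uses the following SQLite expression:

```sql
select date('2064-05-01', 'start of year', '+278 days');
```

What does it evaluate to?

2064-10-05

`start of year` rewinds 2064-05-01 to 2064-01-01.
Applying '+278 days' to 2064-01-01: counting 278 days forward gives 2064-10-05.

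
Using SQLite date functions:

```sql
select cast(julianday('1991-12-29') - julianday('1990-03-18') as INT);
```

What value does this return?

651

13 days remain in March 1990 after the 18th (31 − 18).
Full months from April 1990 through November 1991 contribute their day counts.
Then 29 days into December 1991.
Total: 13 + 30 + 31 + 30 + 31 + 31 + 30 + 31 + 30 + 31 + 31 + 28 + 31 + 30 + 31 + 30 + 31 + 31 + 30 + 31 + 30 + 29 = 651.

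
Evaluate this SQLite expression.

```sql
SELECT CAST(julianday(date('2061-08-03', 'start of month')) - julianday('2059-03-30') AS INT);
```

`start of month` rewinds 2061-08-03 to 2061-08-01.
1 day remains in March 2059 after the 30th (31 − 30).
Full months from April 2059 through July 2061 contribute their day counts.
Then 1 day into August 2061.
Total: 1 + 30 + 31 + 30 + 31 + 31 + 30 + 31 + 30 + 31 + 31 + 29 + 31 + 30 + 31 + 30 + 31 + 31 + 30 + 31 + 30 + 31 + 31 + 28 + 31 + 30 + 31 + 30 + 31 + 1 = 855.

855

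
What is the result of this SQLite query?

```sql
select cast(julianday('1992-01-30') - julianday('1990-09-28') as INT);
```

2 days remain in September 1990 after the 28th (30 − 28).
Full months from October 1990 through December 1991 contribute their day counts.
Then 30 days into January 1992.
Total: 2 + 31 + 30 + 31 + 31 + 28 + 31 + 30 + 31 + 30 + 31 + 31 + 30 + 31 + 30 + 31 + 30 = 489.

489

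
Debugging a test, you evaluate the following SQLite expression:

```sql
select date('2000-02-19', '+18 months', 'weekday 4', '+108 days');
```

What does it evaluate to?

Adding +18 months to 2000-02-19 gives 2001-08-19.
`weekday 4` advances to the next Thursday; 2001-08-19 is a Sunday, so it moves forward to 2001-08-23.
Applying '+108 days' to 2001-08-23: counting 108 days forward gives 2001-12-09.

2001-12-09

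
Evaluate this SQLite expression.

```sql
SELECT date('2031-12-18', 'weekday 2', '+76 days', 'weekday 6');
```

2032-03-13

`weekday 2` advances to the next Tuesday; 2031-12-18 is a Thursday, so it moves forward to 2031-12-23.
Applying '+76 days' to 2031-12-23: counting 76 days forward gives 2032-03-08.
`weekday 6` advances to the next Saturday; 2032-03-08 is a Monday, so it moves forward to 2032-03-13.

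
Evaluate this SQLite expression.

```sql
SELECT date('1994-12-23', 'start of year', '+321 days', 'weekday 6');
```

1994-11-19

`start of year` rewinds 1994-12-23 to 1994-01-01.
Applying '+321 days' to 1994-01-01: counting 321 days forward gives 1994-11-18.
`weekday 6` advances to the next Saturday; 1994-11-18 is a Friday, so it moves forward to 1994-11-19.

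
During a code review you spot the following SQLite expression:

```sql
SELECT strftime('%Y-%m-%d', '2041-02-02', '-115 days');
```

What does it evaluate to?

First apply '-115 days': 2041-02-02 → 2040-10-10.
`%Y-%m-%d` extracts the ISO date: 2040-10-10.

2040-10-10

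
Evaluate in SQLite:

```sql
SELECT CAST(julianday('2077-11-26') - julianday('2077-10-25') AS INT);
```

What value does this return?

6 days remain in October 2077 after the 25th (31 − 25).
Then 26 days into November 2077.
Total: 6 + 26 = 32.

32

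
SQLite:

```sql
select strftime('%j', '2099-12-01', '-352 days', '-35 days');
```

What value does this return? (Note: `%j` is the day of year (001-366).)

First apply '-352 days', '-35 days': 2099-12-01 → 2098-11-09.
Day-of-year for 2098-11-09: days since 2098-01-01 inclusive = 313, zero-padded to 313.

313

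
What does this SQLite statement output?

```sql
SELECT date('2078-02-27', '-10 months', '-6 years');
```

Adding -10 months to 2078-02-27 gives 2077-04-27.
Adding -6 years to 2077-04-27 gives 2071-04-27.

2071-04-27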